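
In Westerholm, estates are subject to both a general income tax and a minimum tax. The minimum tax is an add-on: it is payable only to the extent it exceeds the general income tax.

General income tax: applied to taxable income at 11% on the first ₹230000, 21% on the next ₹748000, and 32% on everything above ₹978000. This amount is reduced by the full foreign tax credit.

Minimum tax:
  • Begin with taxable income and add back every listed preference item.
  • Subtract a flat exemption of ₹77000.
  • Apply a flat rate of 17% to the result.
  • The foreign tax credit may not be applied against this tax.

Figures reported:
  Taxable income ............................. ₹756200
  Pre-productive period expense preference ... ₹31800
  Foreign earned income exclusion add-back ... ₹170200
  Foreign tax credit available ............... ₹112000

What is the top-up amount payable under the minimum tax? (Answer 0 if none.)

₹126002

Minimum tax:
  Adjusted income: ₹756200 + ₹31800 + ₹170200 = ₹958200
  Less exemption ₹77000 → base ₹881200
  ₹881200 × 17% = ₹149804

General income tax:
  ₹230000 × 11% = ₹25300
  ₹526200 × 21% = ₹110502
  → ₹135802
  Less foreign tax credit ₹112000 → ₹23802

Excess of minimum tax over general income tax: ₹149804 − ₹23802 = ₹126002.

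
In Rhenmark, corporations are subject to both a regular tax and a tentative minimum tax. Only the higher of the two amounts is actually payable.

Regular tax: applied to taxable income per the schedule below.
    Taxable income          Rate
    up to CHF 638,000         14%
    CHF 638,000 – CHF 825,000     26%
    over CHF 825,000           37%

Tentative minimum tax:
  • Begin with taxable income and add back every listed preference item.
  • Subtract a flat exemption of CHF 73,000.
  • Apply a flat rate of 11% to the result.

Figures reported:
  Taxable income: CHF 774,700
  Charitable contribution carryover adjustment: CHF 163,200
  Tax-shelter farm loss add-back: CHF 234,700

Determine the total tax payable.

CHF 124,862

Tentative minimum tax:
  Adjusted income: CHF 774,700 + CHF 163,200 + CHF 234,700 = CHF 1,172,600
  Less exemption CHF 73,000 → base CHF 1,099,600
  CHF 1,099,600 × 11% = CHF 120,956

Regular tax:
  CHF 638,000 × 14% = CHF 89,320
  CHF 136,700 × 26% = CHF 35,542
  → CHF 124,862

CHF 124,862 > CHF 120,956, so the regular tax governs.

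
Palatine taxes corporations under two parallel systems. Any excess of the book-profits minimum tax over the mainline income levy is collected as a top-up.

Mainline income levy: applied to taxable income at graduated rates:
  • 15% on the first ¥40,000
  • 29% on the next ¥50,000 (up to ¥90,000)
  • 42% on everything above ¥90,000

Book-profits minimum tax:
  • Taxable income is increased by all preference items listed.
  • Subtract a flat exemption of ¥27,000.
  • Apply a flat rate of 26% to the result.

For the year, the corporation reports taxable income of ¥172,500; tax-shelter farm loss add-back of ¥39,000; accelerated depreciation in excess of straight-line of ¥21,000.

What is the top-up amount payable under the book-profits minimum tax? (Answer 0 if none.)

Book-profits minimum tax:
  Adjusted income: ¥172,500 + ¥39,000 + ¥21,000 = ¥232,500
  Less exemption ¥27,000 → base ¥205,500
  ¥205,500 × 26% = ¥53,430

Mainline income levy:
  ¥40,000 × 15% = ¥6,000
  ¥50,000 × 29% = ¥14,500
  ¥82,500 × 42% = ¥34,650
  → ¥55,150

¥53,430 ≤ ¥55,150, so no add-on is due.

¥0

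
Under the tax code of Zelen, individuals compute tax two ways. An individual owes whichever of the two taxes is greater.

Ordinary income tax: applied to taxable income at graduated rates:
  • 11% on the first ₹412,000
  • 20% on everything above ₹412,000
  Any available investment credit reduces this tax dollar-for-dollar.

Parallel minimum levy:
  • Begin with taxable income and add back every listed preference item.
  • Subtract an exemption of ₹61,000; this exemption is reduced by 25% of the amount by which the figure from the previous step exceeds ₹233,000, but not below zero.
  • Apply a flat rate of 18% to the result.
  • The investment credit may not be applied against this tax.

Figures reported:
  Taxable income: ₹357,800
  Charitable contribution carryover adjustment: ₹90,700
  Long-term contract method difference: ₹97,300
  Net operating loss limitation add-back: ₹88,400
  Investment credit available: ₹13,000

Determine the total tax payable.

Ordinary income tax:
  ₹357,800 × 11% = ₹39,358
  Less investment credit ₹13,000 → ₹26,358

Parallel minimum levy:
  Adjusted income: ₹357,800 + ₹90,700 + ₹97,300 + ₹88,400 = ₹634,200
  Exemption: 25% × (₹634,200 − ₹233,000) = ₹100,300 ≥ ₹61,000, so the exemption is fully phased out
  Base: ₹634,200 − ₹0 = ₹634,200
  ₹634,200 × 18% = ₹114,156

₹114,156 > ₹26,358, so the parallel minimum levy is the binding amount.

₹114,156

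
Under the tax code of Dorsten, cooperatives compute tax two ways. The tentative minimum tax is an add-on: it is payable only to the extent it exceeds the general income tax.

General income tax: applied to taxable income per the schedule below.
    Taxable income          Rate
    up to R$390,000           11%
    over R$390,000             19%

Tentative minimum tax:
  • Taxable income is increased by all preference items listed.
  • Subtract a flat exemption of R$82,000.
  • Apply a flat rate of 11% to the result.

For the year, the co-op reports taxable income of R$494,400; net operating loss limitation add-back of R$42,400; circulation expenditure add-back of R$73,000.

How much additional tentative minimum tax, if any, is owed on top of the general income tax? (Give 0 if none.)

Tentative minimum tax:
  Adjusted income: R$494,400 + R$42,400 + R$73,000 = R$609,800
  Less exemption R$82,000 → base R$527,800
  R$527,800 × 11% = R$58,058

General income tax:
  R$390,000 × 11% = R$42,900
  R$104,400 × 19% = R$19,836
  → R$62,736

R$58,058 ≤ R$62,736, so no add-on is due.

R$0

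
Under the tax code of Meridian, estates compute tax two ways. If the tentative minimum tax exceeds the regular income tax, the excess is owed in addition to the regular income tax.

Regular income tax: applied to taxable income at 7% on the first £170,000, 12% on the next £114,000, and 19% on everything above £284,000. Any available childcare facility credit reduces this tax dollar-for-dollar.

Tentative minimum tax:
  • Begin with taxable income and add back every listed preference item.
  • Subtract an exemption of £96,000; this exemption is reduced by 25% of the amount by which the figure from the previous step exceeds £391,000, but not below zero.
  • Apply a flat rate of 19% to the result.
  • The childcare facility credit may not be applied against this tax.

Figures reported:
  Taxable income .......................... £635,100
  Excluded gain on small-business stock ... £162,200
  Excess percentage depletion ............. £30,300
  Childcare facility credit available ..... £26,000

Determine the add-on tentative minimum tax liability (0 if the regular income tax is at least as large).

£90,955

Tentative minimum tax:
  Adjusted income: £635,100 + £162,200 + £30,300 = £827,600
  Exemption: 25% × (£827,600 − £391,000) = £109,150 ≥ £96,000, so the exemption is fully phased out
  Base: £827,600 − £0 = £827,600
  £827,600 × 19% = £157,244

Regular income tax:
  £170,000 × 7% = £11,900
  £114,000 × 12% = £13,680
  £351,100 × 19% = £66,709
  → £92,289
  Less childcare facility credit £26,000 → £66,289

Excess of tentative minimum tax over regular income tax: £157,244 − £66,289 = £90,955.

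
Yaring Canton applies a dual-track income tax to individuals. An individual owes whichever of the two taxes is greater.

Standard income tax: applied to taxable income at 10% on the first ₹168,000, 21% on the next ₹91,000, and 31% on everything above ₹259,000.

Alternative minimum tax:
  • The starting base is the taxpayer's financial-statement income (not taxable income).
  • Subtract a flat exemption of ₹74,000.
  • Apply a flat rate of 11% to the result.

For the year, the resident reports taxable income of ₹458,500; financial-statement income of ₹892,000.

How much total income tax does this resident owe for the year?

₹97,755

Standard income tax:
  ₹168,000 × 10% = ₹16,800
  ₹91,000 × 21% = ₹19,110
  ₹199,500 × 31% = ₹61,845
  → ₹97,755

Alternative minimum tax:
  Base (financial-statement income): ₹892,000
  Less exemption ₹74,000 → base ₹818,000
  ₹818,000 × 11% = ₹89,980

₹97,755 > ₹89,980, so the standard income tax governs.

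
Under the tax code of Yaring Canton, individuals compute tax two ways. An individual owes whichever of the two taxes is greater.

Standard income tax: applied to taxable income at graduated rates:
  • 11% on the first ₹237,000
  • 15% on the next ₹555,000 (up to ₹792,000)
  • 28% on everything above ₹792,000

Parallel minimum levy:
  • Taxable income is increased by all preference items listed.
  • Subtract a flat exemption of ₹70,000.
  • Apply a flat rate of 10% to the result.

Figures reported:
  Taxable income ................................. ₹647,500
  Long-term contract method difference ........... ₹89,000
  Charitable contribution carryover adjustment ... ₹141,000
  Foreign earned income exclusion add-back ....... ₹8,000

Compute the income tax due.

Parallel minimum levy:
  Adjusted income: ₹647,500 + ₹89,000 + ₹141,000 + ₹8,000 = ₹885,500
  Less exemption ₹70,000 → base ₹815,500
  ₹815,500 × 10% = ₹81,550

Standard income tax:
  ₹237,000 × 11% = ₹26,070
  ₹410,500 × 15% = ₹61,575
  → ₹87,645

₹87,645 > ₹81,550, so the standard income tax governs.

₹87,645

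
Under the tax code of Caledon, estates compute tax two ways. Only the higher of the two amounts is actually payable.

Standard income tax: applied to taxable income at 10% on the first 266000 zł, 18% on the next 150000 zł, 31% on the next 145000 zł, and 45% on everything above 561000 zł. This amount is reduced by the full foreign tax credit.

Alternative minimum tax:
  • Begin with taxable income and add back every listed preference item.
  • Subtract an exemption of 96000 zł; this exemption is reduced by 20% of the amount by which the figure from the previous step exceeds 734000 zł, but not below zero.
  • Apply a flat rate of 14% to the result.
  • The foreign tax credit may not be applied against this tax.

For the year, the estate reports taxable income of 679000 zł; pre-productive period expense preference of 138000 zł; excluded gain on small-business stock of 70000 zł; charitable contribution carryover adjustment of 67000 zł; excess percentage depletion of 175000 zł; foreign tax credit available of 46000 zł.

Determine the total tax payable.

Standard income tax:
  266000 zł × 10% = 26600 zł
  150000 zł × 18% = 27000 zł
  145000 zł × 31% = 44950 zł
  118000 zł × 45% = 53100 zł
  → 151650 zł
  Less foreign tax credit 46000 zł → 105650 zł

Alternative minimum tax:
  Adjusted income: 679000 zł + 138000 zł + 70000 zł + 67000 zł + 175000 zł = 1129000 zł
  Exemption: 96000 zł − 20% × (1129000 zł − 734000 zł) = 96000 zł − 79000 zł = 17000 zł
  Base: 1129000 zł − 17000 zł = 1112000 zł
  1112000 zł × 14% = 155680 zł

155680 zł > 105650 zł, so the alternative minimum tax is the binding amount.

155680 zł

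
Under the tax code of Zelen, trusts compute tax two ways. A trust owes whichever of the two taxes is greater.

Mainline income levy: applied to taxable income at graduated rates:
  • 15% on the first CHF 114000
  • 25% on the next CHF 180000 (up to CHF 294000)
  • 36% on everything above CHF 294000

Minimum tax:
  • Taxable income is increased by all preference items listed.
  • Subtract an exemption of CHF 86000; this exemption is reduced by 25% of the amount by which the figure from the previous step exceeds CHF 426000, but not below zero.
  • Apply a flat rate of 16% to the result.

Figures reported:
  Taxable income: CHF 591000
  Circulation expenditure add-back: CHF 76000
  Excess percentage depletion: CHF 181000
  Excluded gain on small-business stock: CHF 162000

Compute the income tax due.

Mainline income levy:
  CHF 114000 × 15% = CHF 17100
  CHF 180000 × 25% = CHF 45000
  CHF 297000 × 36% = CHF 106920
  → CHF 169020

Minimum tax:
  Adjusted income: CHF 591000 + CHF 76000 + CHF 181000 + CHF 162000 = CHF 1010000
  Exemption: 25% × (CHF 1010000 − CHF 426000) = CHF 146000 ≥ CHF 86000, so the exemption is fully phased out
  Base: CHF 1010000 − CHF 0 = CHF 1010000
  CHF 1010000 × 16% = CHF 161600

CHF 169020 > CHF 161600, so the mainline income levy governs.

CHF 169020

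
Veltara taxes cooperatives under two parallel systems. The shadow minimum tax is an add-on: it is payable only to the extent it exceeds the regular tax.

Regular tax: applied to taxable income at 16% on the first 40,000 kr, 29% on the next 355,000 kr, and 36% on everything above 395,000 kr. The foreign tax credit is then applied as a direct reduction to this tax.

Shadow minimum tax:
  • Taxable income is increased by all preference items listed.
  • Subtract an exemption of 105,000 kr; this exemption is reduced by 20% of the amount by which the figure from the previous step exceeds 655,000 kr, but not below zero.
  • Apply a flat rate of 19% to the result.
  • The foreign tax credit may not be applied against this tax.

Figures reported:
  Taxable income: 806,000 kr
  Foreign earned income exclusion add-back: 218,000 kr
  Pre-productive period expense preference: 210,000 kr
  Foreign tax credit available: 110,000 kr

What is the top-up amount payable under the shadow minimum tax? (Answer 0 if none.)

87,150 kr

Regular tax:
  40,000 kr × 16% = 6,400 kr
  355,000 kr × 29% = 102,950 kr
  411,000 kr × 36% = 147,960 kr
  → 257,310 kr
  Less foreign tax credit 110,000 kr → 147,310 kr

Shadow minimum tax:
  Adjusted income: 806,000 kr + 218,000 kr + 210,000 kr = 1,234,000 kr
  Exemption: 20% × (1,234,000 kr − 655,000 kr) = 115,800 kr ≥ 105,000 kr, so the exemption is fully phased out
  Base: 1,234,000 kr − 0 kr = 1,234,000 kr
  1,234,000 kr × 19% = 234,460 kr

Excess of shadow minimum tax over regular tax: 234,460 kr − 147,310 kr = 87,150 kr.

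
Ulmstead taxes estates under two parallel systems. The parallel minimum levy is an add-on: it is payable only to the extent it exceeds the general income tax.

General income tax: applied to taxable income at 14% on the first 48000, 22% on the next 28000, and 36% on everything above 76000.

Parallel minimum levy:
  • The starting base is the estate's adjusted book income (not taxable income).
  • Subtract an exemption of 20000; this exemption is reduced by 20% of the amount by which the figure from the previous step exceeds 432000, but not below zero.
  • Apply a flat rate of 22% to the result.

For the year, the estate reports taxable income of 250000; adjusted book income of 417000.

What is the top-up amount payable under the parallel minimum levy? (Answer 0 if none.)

11820

Parallel minimum levy:
  Base (adjusted book income): 417000
  Exemption: 417000 ≤ 432000, so full 20000 applies
  Base: 417000 − 20000 = 397000
  397000 × 22% = 87340

General income tax:
  48000 × 14% = 6720
  28000 × 22% = 6160
  174000 × 36% = 62640
  → 75520

Excess of parallel minimum levy over general income tax: 87340 − 75520 = 11820.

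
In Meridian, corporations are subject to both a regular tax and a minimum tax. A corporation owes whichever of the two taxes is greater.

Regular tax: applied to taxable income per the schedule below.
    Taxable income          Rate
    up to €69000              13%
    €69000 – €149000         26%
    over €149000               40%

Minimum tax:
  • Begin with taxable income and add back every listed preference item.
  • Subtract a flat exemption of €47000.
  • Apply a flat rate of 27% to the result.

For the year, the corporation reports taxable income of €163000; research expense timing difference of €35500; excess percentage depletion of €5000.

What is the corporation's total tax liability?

€42255

Regular tax:
  €69000 × 13% = €8970
  €80000 × 26% = €20800
  €14000 × 40% = €5600
  → €35370

Minimum tax:
  Adjusted income: €163000 + €35500 + €5000 = €203500
  Less exemption €47000 → base €156500
  €156500 × 27% = €42255

€42255 > €35370, so the minimum tax is the binding amount.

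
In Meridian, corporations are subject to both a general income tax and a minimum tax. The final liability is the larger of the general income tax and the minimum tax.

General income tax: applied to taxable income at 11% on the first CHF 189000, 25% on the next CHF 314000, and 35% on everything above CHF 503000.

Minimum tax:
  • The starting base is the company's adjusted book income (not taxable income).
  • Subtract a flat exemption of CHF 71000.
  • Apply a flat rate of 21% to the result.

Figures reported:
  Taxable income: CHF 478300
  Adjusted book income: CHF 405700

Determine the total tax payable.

Minimum tax:
  Base (adjusted book income): CHF 405700
  Less exemption CHF 71000 → base CHF 334700
  CHF 334700 × 21% = CHF 70287

General income tax:
  CHF 189000 × 11% = CHF 20790
  CHF 289300 × 25% = CHF 72325
  → CHF 93115

CHF 93115 > CHF 70287, so the general income tax governs.

CHF 93115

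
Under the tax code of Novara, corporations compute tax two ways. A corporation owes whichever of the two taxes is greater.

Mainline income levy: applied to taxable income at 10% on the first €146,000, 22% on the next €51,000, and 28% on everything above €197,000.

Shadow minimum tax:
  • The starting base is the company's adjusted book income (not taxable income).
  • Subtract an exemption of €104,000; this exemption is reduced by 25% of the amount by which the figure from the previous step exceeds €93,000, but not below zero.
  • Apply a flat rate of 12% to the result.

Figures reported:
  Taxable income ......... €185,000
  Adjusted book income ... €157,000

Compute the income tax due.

Mainline income levy:
  €146,000 × 10% = €14,600
  €39,000 × 22% = €8,580
  → €23,180

Shadow minimum tax:
  Base (adjusted book income): €157,000
  Exemption: €104,000 − 25% × (€157,000 − €93,000) = €104,000 − €16,000 = €88,000
  Base: €157,000 − €88,000 = €69,000
  €69,000 × 12% = €8,280

€23,180 > €8,280, so the mainline income levy governs.

€23,180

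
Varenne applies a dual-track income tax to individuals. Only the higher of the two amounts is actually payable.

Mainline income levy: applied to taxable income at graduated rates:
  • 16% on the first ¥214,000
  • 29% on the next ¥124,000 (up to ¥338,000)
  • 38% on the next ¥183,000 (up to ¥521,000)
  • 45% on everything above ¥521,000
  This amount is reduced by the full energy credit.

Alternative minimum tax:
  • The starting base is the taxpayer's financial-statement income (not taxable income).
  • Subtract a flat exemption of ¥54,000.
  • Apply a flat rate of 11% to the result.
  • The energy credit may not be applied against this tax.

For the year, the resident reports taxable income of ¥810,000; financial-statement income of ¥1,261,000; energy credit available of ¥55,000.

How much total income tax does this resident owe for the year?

Mainline income levy:
  ¥214,000 × 16% = ¥34,240
  ¥124,000 × 29% = ¥35,960
  ¥183,000 × 38% = ¥69,540
  ¥289,000 × 45% = ¥130,050
  → ¥269,790
  Less energy credit ¥55,000 → ¥214,790

Alternative minimum tax:
  Base (financial-statement income): ¥1,261,000
  Less exemption ¥54,000 → base ¥1,207,000
  ¥1,207,000 × 11% = ¥132,770

¥214,790 > ¥132,770, so the mainline income levy governs.

¥214,790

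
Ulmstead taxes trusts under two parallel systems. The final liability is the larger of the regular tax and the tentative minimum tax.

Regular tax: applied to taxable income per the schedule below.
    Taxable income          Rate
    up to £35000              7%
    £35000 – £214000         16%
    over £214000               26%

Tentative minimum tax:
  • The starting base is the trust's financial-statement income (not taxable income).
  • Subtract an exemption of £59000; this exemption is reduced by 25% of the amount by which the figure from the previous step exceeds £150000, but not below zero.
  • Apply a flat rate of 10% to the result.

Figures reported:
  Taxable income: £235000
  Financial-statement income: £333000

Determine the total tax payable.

Regular tax:
  £35000 × 7% = £2450
  £179000 × 16% = £28640
  £21000 × 26% = £5460
  → £36550

Tentative minimum tax:
  Base (financial-statement income): £333000
  Exemption: £59000 − 25% × (£333000 − £150000) = £59000 − £45750 = £13250
  Base: £333000 − £13250 = £319750
  £319750 × 10% = £31975

£36550 > £31975, so the regular tax governs.

£36550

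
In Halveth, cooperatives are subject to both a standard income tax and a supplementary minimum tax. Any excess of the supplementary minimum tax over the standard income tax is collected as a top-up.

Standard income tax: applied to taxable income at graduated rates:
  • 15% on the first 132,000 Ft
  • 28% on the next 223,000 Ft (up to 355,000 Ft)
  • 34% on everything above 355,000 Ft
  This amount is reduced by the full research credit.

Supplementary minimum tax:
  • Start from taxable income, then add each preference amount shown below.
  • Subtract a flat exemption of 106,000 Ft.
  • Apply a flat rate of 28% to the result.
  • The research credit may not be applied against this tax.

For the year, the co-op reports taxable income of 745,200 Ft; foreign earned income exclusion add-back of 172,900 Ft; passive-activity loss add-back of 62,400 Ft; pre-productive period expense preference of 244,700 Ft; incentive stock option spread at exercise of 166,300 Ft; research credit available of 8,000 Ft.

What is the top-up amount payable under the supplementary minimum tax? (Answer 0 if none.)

153,032 Ft

Supplementary minimum tax:
  Adjusted income: 745,200 Ft + 172,900 Ft + 62,400 Ft + 244,700 Ft + 166,300 Ft = 1,391,500 Ft
  Less exemption 106,000 Ft → base 1,285,500 Ft
  1,285,500 Ft × 28% = 359,940 Ft

Standard income tax:
  132,000 Ft × 15% = 19,800 Ft
  223,000 Ft × 28% = 62,440 Ft
  390,200 Ft × 34% = 132,668 Ft
  → 214,908 Ft
  Less research credit 8,000 Ft → 206,908 Ft

Excess of supplementary minimum tax over standard income tax: 359,940 Ft − 206,908 Ft = 153,032 Ft.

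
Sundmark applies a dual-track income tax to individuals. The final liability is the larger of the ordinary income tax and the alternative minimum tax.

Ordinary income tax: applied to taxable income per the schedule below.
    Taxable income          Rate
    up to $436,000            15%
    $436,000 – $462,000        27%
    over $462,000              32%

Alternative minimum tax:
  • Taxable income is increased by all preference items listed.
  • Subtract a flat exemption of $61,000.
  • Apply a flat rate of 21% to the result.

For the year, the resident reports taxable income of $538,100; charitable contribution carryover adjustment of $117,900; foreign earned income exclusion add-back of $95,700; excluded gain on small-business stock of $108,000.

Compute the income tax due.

Alternative minimum tax:
  Adjusted income: $538,100 + $117,900 + $95,700 + $108,000 = $859,700
  Less exemption $61,000 → base $798,700
  $798,700 × 21% = $167,727

Ordinary income tax:
  $436,000 × 15% = $65,400
  $26,000 × 27% = $7,020
  $76,100 × 32% = $24,352
  → $96,772

$167,727 > $96,772, so the alternative minimum tax is the binding amount.

$167,727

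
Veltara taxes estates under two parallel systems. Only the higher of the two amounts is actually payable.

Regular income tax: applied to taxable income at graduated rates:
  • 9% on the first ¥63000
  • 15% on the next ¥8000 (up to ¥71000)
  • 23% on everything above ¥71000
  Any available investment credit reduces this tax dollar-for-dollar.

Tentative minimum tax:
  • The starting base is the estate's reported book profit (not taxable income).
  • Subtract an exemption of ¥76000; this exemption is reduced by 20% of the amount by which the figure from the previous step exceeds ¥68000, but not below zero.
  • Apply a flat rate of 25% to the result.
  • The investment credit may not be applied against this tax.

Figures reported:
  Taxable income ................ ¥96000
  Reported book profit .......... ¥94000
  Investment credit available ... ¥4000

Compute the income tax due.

¥8620

Regular income tax:
  ¥63000 × 9% = ¥5670
  ¥8000 × 15% = ¥1200
  ¥25000 × 23% = ¥5750
  → ¥12620
  Less investment credit ¥4000 → ¥8620

Tentative minimum tax:
  Base (reported book profit): ¥94000
  Exemption: ¥76000 − 20% × (¥94000 − ¥68000) = ¥76000 − ¥5200 = ¥70800
  Base: ¥94000 − ¥70800 = ¥23200
  ¥23200 × 25% = ¥5800

¥8620 > ¥5800, so the regular income tax governs.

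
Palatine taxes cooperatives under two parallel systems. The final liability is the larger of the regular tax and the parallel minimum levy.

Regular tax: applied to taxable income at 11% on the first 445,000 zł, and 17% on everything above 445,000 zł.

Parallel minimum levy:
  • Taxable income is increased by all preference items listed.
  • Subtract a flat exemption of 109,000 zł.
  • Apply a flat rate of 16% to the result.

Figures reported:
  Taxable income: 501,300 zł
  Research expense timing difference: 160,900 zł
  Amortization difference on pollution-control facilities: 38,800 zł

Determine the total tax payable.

94,720 zł

Regular tax:
  445,000 zł × 11% = 48,950 zł
  56,300 zł × 17% = 9,571 zł
  → 58,521 zł

Parallel minimum levy:
  Adjusted income: 501,300 zł + 160,900 zł + 38,800 zł = 701,000 zł
  Less exemption 109,000 zł → base 592,000 zł
  592,000 zł × 16% = 94,720 zł

94,720 zł > 58,521 zł, so the parallel minimum levy is the binding amount.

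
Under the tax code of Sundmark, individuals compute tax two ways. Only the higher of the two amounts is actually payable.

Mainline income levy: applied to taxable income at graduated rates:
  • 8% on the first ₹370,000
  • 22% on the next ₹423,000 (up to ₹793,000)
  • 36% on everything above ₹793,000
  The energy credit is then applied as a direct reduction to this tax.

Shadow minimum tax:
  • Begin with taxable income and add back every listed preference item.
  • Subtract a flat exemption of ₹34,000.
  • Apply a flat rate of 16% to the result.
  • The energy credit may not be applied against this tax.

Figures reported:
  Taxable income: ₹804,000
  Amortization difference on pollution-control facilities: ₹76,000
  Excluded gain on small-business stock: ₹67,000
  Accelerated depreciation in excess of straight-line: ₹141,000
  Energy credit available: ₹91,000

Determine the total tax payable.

Mainline income levy:
  ₹370,000 × 8% = ₹29,600
  ₹423,000 × 22% = ₹93,060
  ₹11,000 × 36% = ₹3,960
  → ₹126,620
  Less energy credit ₹91,000 → ₹35,620

Shadow minimum tax:
  Adjusted income: ₹804,000 + ₹76,000 + ₹67,000 + ₹141,000 = ₹1,088,000
  Less exemption ₹34,000 → base ₹1,054,000
  ₹1,054,000 × 16% = ₹168,640

₹168,640 > ₹35,620, so the shadow minimum tax is the binding amount.

₹168,640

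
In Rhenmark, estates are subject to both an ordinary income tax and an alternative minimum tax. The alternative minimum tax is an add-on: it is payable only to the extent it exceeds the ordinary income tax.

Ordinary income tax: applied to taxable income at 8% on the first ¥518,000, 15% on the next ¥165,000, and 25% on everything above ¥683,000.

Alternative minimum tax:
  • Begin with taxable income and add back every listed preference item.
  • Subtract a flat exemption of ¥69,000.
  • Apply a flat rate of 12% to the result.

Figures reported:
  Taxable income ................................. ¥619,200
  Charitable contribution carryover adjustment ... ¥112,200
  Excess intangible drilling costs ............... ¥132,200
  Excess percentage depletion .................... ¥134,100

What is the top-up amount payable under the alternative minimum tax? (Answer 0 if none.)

Ordinary income tax:
  ¥518,000 × 8% = ¥41,440
  ¥101,200 × 15% = ¥15,180
  → ¥56,620

Alternative minimum tax:
  Adjusted income: ¥619,200 + ¥112,200 + ¥132,200 + ¥134,100 = ¥997,700
  Less exemption ¥69,000 → base ¥928,700
  ¥928,700 × 12% = ¥111,444

Excess of alternative minimum tax over ordinary income tax: ¥111,444 − ¥56,620 = ¥54,824.

¥54,824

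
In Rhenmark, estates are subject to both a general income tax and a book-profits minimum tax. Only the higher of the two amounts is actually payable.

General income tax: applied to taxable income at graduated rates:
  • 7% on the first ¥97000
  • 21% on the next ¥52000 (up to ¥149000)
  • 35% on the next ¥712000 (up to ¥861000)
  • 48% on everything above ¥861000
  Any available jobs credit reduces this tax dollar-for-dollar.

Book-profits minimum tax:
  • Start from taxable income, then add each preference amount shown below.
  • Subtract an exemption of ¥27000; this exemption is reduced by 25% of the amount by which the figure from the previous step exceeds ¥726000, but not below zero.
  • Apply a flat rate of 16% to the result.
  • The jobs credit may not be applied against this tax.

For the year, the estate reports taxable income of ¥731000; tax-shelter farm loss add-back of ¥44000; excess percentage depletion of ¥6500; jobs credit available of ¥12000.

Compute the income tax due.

General income tax:
  ¥97000 × 7% = ¥6790
  ¥52000 × 21% = ¥10920
  ¥582000 × 35% = ¥203700
  → ¥221410
  Less jobs credit ¥12000 → ¥209410

Book-profits minimum tax:
  Adjusted income: ¥731000 + ¥44000 + ¥6500 = ¥781500
  Exemption: ¥27000 − 25% × (¥781500 − ¥726000) = ¥27000 − ¥13875 = ¥13125
  Base: ¥781500 − ¥13125 = ¥768375
  ¥768375 × 16% = ¥122940

¥209410 > ¥122940, so the general income tax governs.

¥209410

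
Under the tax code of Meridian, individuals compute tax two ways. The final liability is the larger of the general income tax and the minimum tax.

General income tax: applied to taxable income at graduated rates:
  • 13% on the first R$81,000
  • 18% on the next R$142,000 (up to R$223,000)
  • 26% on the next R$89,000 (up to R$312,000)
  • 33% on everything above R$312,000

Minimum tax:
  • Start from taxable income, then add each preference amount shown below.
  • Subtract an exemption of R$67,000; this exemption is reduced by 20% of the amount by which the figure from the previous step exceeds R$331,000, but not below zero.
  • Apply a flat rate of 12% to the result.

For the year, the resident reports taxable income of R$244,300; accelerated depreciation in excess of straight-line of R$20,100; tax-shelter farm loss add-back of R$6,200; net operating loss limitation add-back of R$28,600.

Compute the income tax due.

Minimum tax:
  Adjusted income: R$244,300 + R$20,100 + R$6,200 + R$28,600 = R$299,200
  Exemption: R$299,200 ≤ R$331,000, so full R$67,000 applies
  Base: R$299,200 − R$67,000 = R$232,200
  R$232,200 × 12% = R$27,864

General income tax:
  R$81,000 × 13% = R$10,530
  R$142,000 × 18% = R$25,560
  R$21,300 × 26% = R$5,538
  → R$41,628

R$41,628 > R$27,864, so the general income tax governs.

R$41,628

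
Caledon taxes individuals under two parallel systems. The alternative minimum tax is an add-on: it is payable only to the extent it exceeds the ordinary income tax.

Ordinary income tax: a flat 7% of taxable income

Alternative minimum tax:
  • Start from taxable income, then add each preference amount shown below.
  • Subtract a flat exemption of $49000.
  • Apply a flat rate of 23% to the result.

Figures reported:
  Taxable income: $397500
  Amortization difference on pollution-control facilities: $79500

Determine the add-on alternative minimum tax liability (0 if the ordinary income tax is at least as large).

$70615

Ordinary income tax:
  $397500 × 7% = $27825

Alternative minimum tax:
  Adjusted income: $397500 + $79500 = $477000
  Less exemption $49000 → base $428000
  $428000 × 23% = $98440

Excess of alternative minimum tax over ordinary income tax: $98440 − $27825 = $70615.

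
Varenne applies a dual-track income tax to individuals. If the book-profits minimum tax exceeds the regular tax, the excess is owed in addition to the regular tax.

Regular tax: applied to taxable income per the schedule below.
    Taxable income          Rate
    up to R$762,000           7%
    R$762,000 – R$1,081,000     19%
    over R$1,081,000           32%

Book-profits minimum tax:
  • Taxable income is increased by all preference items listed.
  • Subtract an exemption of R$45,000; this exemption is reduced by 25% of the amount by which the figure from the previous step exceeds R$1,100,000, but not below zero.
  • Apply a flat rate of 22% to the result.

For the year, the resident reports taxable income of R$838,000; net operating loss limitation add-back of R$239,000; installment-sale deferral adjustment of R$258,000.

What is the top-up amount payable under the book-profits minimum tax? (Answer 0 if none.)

R$225,920

Regular tax:
  R$762,000 × 7% = R$53,340
  R$76,000 × 19% = R$14,440
  → R$67,780

Book-profits minimum tax:
  Adjusted income: R$838,000 + R$239,000 + R$258,000 = R$1,335,000
  Exemption: 25% × (R$1,335,000 − R$1,100,000) = R$58,750 ≥ R$45,000, so the exemption is fully phased out
  Base: R$1,335,000 − R$0 = R$1,335,000
  R$1,335,000 × 22% = R$293,700

Excess of book-profits minimum tax over regular tax: R$293,700 − R$67,780 = R$225,920.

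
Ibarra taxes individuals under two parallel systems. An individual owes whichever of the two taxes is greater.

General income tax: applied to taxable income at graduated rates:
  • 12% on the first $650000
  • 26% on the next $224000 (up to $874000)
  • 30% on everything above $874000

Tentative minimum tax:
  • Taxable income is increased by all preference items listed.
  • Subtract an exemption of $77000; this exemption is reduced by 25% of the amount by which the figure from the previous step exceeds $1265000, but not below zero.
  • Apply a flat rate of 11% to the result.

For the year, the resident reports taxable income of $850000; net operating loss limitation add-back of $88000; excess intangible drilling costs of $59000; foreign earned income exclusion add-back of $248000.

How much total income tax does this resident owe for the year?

$130000

Tentative minimum tax:
  Adjusted income: $850000 + $88000 + $59000 + $248000 = $1245000
  Exemption: $1245000 ≤ $1265000, so full $77000 applies
  Base: $1245000 − $77000 = $1168000
  $1168000 × 11% = $128480

General income tax:
  $650000 × 12% = $78000
  $200000 × 26% = $52000
  → $130000

$130000 > $128480, so the general income tax governs.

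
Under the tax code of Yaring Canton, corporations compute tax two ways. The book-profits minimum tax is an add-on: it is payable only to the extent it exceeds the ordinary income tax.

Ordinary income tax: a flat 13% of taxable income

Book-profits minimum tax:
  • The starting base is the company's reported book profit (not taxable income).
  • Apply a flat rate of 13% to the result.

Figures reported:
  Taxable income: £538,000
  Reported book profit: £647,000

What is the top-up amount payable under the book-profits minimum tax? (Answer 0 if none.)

Book-profits minimum tax:
  Base (reported book profit): £647,000
  £647,000 × 13% = £84,110

Ordinary income tax:
  £538,000 × 13% = £69,940

Excess of book-profits minimum tax over ordinary income tax: £84,110 − £69,940 = £14,170.

£14,170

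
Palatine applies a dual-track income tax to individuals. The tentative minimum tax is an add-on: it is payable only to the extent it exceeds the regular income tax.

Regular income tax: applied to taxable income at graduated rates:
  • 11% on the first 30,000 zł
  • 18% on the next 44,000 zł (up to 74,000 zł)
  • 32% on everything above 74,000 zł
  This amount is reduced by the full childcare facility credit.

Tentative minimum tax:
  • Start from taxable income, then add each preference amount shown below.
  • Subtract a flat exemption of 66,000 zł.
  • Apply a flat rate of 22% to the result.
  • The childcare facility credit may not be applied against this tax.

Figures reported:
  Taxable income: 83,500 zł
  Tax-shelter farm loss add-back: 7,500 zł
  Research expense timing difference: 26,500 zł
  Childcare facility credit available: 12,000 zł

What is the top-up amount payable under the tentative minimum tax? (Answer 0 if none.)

9,070 zł

Tentative minimum tax:
  Adjusted income: 83,500 zł + 7,500 zł + 26,500 zł = 117,500 zł
  Less exemption 66,000 zł → base 51,500 zł
  51,500 zł × 22% = 11,330 zł

Regular income tax:
  30,000 zł × 11% = 3,300 zł
  44,000 zł × 18% = 7,920 zł
  9,500 zł × 32% = 3,040 zł
  → 14,260 zł
  Less childcare facility credit 12,000 zł → 2,260 zł

Excess of tentative minimum tax over regular income tax: 11,330 zł − 2,260 zł = 9,070 zł.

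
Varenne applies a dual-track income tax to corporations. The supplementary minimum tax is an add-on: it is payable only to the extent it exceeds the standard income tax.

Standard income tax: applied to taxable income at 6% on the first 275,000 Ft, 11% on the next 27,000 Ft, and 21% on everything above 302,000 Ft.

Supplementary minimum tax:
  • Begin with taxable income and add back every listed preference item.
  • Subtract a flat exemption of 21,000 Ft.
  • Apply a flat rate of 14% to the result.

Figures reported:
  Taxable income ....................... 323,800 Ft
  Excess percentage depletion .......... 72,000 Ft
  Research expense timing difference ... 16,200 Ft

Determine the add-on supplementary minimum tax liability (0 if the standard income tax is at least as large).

30,692 Ft

Standard income tax:
  275,000 Ft × 6% = 16,500 Ft
  27,000 Ft × 11% = 2,970 Ft
  21,800 Ft × 21% = 4,578 Ft
  → 24,048 Ft

Supplementary minimum tax:
  Adjusted income: 323,800 Ft + 72,000 Ft + 16,200 Ft = 412,000 Ft
  Less exemption 21,000 Ft → base 391,000 Ft
  391,000 Ft × 14% = 54,740 Ft

Excess of supplementary minimum tax over standard income tax: 54,740 Ft − 24,048 Ft = 30,692 Ft.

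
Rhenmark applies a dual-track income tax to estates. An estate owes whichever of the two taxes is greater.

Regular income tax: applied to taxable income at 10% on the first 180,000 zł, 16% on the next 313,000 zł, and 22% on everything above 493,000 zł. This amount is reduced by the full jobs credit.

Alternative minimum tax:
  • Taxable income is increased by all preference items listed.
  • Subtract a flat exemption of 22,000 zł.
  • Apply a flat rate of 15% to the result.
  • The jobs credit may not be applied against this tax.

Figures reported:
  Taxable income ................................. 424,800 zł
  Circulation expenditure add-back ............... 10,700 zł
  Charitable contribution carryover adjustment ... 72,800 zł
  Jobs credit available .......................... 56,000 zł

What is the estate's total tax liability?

72,945 zł

Alternative minimum tax:
  Adjusted income: 424,800 zł + 10,700 zł + 72,800 zł = 508,300 zł
  Less exemption 22,000 zł → base 486,300 zł
  486,300 zł × 15% = 72,945 zł

Regular income tax:
  180,000 zł × 10% = 18,000 zł
  244,800 zł × 16% = 39,168 zł
  → 57,168 zł
  Less jobs credit 56,000 zł → 1,168 zł

72,945 zł > 1,168 zł, so the alternative minimum tax is the binding amount.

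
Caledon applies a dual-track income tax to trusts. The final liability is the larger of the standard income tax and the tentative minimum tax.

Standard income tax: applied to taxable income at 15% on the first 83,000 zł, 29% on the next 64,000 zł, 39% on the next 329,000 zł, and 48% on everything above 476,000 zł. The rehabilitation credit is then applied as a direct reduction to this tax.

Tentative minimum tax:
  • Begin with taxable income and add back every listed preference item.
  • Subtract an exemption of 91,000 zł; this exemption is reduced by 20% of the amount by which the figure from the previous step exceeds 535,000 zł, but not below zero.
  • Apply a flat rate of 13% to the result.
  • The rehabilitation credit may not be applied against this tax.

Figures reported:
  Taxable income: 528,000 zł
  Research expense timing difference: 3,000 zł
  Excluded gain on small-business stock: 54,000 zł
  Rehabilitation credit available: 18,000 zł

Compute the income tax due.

166,280 zł

Tentative minimum tax:
  Adjusted income: 528,000 zł + 3,000 zł + 54,000 zł = 585,000 zł
  Exemption: 91,000 zł − 20% × (585,000 zł − 535,000 zł) = 91,000 zł − 10,000 zł = 81,000 zł
  Base: 585,000 zł − 81,000 zł = 504,000 zł
  504,000 zł × 13% = 65,520 zł

Standard income tax:
  83,000 zł × 15% = 12,450 zł
  64,000 zł × 29% = 18,560 zł
  329,000 zł × 39% = 128,310 zł
  52,000 zł × 48% = 24,960 zł
  → 184,280 zł
  Less rehabilitation credit 18,000 zł → 166,280 zł

166,280 zł > 65,520 zł, so the standard income tax governs.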